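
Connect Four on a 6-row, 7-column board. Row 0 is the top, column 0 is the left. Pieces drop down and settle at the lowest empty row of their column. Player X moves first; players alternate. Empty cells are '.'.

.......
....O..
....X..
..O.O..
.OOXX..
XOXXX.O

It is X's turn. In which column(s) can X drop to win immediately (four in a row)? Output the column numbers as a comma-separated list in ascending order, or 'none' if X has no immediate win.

Answer: 5

Derivation:
col 0: drop X → no win
col 1: drop X → no win
col 2: drop X → no win
col 3: drop X → no win
col 4: drop X → no win
col 5: drop X → WIN!
col 6: drop X → no win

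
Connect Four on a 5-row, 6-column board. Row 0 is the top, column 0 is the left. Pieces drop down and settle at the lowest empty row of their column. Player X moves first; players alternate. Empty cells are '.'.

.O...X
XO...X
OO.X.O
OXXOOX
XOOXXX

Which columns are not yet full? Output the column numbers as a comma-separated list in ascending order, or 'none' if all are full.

Answer: 0,2,3,4

Derivation:
col 0: top cell = '.' → open
col 1: top cell = 'O' → FULL
col 2: top cell = '.' → open
col 3: top cell = '.' → open
col 4: top cell = '.' → open
col 5: top cell = 'X' → FULL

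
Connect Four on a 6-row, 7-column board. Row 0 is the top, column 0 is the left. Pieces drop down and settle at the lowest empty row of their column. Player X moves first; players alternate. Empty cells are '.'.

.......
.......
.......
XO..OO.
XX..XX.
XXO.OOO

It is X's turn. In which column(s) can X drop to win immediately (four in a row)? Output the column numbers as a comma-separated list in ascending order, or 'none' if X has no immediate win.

col 0: drop X → WIN!
col 1: drop X → no win
col 2: drop X → no win
col 3: drop X → no win
col 4: drop X → no win
col 5: drop X → no win
col 6: drop X → no win

Answer: 0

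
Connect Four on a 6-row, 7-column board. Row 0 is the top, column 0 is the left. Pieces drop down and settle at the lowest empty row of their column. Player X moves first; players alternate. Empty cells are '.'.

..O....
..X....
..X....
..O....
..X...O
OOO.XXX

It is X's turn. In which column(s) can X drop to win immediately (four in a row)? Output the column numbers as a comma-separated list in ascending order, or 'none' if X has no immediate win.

Answer: 3

Derivation:
col 0: drop X → no win
col 1: drop X → no win
col 3: drop X → WIN!
col 4: drop X → no win
col 5: drop X → no win
col 6: drop X → no win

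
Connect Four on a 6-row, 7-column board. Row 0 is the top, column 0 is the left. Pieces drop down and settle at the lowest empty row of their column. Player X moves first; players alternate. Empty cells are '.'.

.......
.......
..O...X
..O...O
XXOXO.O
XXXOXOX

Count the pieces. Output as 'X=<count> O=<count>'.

X=9 O=8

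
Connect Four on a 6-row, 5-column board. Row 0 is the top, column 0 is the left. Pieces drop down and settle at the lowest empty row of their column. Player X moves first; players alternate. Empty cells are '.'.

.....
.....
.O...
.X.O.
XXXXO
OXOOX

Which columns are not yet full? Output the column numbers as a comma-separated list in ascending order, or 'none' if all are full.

col 0: top cell = '.' → open
col 1: top cell = '.' → open
col 2: top cell = '.' → open
col 3: top cell = '.' → open
col 4: top cell = '.' → open

Answer: 0,1,2,3,4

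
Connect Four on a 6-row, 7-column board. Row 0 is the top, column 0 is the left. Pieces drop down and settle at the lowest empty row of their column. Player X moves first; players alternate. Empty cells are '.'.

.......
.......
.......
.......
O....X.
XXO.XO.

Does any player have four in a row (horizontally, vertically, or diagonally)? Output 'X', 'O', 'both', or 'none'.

none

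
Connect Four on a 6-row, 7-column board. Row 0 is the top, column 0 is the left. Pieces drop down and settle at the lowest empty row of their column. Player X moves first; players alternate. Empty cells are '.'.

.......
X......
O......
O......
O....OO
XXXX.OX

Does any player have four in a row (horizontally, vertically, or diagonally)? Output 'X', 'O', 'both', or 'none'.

X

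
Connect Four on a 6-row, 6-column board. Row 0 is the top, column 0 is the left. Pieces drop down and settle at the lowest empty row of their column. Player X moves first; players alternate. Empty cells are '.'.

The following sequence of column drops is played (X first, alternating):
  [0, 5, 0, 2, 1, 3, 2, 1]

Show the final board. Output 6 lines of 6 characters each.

Answer: ......
......
......
......
XOX...
XXOO.O

Derivation:
Move 1: X drops in col 0, lands at row 5
Move 2: O drops in col 5, lands at row 5
Move 3: X drops in col 0, lands at row 4
Move 4: O drops in col 2, lands at row 5
Move 5: X drops in col 1, lands at row 5
Move 6: O drops in col 3, lands at row 5
Move 7: X drops in col 2, lands at row 4
Move 8: O drops in col 1, lands at row 4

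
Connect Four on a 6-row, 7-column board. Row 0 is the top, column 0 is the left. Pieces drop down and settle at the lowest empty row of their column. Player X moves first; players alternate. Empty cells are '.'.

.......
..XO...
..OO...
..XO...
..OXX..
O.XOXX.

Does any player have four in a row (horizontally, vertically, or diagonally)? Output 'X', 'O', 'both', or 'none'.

none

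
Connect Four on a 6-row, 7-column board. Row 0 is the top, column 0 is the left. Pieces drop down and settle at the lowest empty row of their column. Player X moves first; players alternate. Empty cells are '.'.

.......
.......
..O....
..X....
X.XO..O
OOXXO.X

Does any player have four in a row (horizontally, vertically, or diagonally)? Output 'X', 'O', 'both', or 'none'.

none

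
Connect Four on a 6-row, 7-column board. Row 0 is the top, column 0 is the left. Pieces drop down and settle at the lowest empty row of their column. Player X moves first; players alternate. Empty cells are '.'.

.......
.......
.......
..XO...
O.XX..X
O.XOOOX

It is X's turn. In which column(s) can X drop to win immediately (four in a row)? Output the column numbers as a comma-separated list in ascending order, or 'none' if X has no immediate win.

col 0: drop X → no win
col 1: drop X → no win
col 2: drop X → WIN!
col 3: drop X → no win
col 4: drop X → no win
col 5: drop X → no win
col 6: drop X → no win

Answer: 2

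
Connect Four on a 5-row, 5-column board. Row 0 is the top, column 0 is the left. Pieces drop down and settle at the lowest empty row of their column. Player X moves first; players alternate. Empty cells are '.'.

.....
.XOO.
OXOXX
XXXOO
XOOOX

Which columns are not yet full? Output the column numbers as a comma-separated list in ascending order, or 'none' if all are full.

Answer: 0,1,2,3,4

Derivation:
col 0: top cell = '.' → open
col 1: top cell = '.' → open
col 2: top cell = '.' → open
col 3: top cell = '.' → open
col 4: top cell = '.' → open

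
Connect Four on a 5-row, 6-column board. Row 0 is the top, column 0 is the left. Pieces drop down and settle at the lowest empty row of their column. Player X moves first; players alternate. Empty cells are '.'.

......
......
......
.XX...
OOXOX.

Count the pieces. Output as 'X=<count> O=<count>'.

X=4 O=3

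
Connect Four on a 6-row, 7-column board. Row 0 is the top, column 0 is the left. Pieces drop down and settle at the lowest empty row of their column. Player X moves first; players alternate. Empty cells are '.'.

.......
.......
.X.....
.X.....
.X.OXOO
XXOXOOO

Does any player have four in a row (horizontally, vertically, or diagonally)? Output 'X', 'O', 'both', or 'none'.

X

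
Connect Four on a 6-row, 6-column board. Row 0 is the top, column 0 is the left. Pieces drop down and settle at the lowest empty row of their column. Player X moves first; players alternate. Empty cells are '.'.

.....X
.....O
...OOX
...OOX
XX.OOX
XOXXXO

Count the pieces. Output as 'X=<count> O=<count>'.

X=10 O=9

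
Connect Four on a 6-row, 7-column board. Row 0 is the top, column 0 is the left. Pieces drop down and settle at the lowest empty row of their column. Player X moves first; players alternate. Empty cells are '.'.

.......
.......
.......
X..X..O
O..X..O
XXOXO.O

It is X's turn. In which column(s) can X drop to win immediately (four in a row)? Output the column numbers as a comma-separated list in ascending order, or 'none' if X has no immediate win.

col 0: drop X → no win
col 1: drop X → no win
col 2: drop X → no win
col 3: drop X → WIN!
col 4: drop X → no win
col 5: drop X → no win
col 6: drop X → no win

Answer: 3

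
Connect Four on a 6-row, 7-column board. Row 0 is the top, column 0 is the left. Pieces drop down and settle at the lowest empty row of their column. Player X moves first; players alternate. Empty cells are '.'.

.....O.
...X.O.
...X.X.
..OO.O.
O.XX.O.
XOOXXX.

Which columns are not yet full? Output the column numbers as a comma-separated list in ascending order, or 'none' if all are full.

col 0: top cell = '.' → open
col 1: top cell = '.' → open
col 2: top cell = '.' → open
col 3: top cell = '.' → open
col 4: top cell = '.' → open
col 5: top cell = 'O' → FULL
col 6: top cell = '.' → open

Answer: 0,1,2,3,4,6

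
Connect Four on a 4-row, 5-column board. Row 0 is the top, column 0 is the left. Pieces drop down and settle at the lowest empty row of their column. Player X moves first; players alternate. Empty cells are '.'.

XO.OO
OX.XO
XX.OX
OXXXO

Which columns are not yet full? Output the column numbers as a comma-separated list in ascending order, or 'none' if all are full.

Answer: 2

Derivation:
col 0: top cell = 'X' → FULL
col 1: top cell = 'O' → FULL
col 2: top cell = '.' → open
col 3: top cell = 'O' → FULL
col 4: top cell = 'O' → FULL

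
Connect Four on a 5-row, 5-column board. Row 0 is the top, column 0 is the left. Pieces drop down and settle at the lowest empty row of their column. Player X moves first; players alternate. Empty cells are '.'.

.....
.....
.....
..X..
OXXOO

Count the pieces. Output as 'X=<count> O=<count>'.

X=3 O=3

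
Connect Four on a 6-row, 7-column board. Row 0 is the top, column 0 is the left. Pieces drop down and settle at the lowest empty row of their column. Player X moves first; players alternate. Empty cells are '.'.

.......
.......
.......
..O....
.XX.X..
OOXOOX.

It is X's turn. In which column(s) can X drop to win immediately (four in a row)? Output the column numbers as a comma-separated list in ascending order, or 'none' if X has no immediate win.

col 0: drop X → no win
col 1: drop X → no win
col 2: drop X → no win
col 3: drop X → WIN!
col 4: drop X → no win
col 5: drop X → no win
col 6: drop X → no win

Answer: 3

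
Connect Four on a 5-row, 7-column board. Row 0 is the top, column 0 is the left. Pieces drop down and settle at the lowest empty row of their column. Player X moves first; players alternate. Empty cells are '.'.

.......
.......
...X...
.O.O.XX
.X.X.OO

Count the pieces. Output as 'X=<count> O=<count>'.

X=5 O=4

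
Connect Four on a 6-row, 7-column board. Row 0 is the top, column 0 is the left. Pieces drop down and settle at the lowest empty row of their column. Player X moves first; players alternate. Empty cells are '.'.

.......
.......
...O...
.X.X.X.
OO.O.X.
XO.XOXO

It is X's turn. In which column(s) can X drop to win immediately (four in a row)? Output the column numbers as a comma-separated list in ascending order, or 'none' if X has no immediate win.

Answer: 5

Derivation:
col 0: drop X → no win
col 1: drop X → no win
col 2: drop X → no win
col 3: drop X → no win
col 4: drop X → no win
col 5: drop X → WIN!
col 6: drop X → no win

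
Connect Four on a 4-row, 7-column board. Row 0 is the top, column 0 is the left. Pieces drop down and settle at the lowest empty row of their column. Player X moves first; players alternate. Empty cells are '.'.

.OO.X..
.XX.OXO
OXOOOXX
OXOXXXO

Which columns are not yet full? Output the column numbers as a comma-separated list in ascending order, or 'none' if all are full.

Answer: 0,3,5,6

Derivation:
col 0: top cell = '.' → open
col 1: top cell = 'O' → FULL
col 2: top cell = 'O' → FULL
col 3: top cell = '.' → open
col 4: top cell = 'X' → FULL
col 5: top cell = '.' → open
col 6: top cell = '.' → open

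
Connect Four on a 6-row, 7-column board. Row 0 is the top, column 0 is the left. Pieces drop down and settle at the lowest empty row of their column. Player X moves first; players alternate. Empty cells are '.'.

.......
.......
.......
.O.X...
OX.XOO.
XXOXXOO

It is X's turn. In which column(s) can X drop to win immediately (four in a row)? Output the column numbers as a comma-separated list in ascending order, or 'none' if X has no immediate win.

col 0: drop X → no win
col 1: drop X → no win
col 2: drop X → no win
col 3: drop X → WIN!
col 4: drop X → no win
col 5: drop X → no win
col 6: drop X → no win

Answer: 3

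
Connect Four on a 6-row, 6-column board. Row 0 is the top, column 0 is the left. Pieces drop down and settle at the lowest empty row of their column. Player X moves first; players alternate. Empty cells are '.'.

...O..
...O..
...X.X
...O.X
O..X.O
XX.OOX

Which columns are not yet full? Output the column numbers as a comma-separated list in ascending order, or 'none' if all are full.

Answer: 0,1,2,4,5

Derivation:
col 0: top cell = '.' → open
col 1: top cell = '.' → open
col 2: top cell = '.' → open
col 3: top cell = 'O' → FULL
col 4: top cell = '.' → open
col 5: top cell = '.' → open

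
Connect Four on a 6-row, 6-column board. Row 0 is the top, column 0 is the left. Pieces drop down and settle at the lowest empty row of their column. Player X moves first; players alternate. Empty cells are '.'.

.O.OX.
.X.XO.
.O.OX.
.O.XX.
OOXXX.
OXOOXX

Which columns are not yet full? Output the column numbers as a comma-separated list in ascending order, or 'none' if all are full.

Answer: 0,2,5

Derivation:
col 0: top cell = '.' → open
col 1: top cell = 'O' → FULL
col 2: top cell = '.' → open
col 3: top cell = 'O' → FULL
col 4: top cell = 'X' → FULL
col 5: top cell = '.' → open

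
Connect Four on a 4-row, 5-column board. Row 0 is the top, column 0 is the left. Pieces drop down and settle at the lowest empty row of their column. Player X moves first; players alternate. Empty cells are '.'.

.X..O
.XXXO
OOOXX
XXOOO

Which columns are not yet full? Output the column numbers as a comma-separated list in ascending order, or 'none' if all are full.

Answer: 0,2,3

Derivation:
col 0: top cell = '.' → open
col 1: top cell = 'X' → FULL
col 2: top cell = '.' → open
col 3: top cell = '.' → open
col 4: top cell = 'O' → FULL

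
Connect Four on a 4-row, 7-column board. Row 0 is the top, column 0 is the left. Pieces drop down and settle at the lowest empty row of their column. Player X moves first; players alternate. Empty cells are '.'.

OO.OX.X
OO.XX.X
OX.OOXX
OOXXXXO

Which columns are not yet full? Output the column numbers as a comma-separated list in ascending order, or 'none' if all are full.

col 0: top cell = 'O' → FULL
col 1: top cell = 'O' → FULL
col 2: top cell = '.' → open
col 3: top cell = 'O' → FULL
col 4: top cell = 'X' → FULL
col 5: top cell = '.' → open
col 6: top cell = 'X' → FULL

Answer: 2,5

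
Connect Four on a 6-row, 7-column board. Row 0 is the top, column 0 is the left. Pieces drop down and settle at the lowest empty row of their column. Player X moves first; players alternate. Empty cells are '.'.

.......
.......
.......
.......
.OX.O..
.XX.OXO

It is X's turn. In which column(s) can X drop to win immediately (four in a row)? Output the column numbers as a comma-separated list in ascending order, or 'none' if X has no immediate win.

Answer: none

Derivation:
col 0: drop X → no win
col 1: drop X → no win
col 2: drop X → no win
col 3: drop X → no win
col 4: drop X → no win
col 5: drop X → no win
col 6: drop X → no win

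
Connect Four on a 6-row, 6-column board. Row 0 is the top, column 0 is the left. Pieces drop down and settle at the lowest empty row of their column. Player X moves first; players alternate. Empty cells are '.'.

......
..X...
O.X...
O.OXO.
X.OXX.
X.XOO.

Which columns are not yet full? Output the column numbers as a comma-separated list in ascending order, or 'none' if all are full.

col 0: top cell = '.' → open
col 1: top cell = '.' → open
col 2: top cell = '.' → open
col 3: top cell = '.' → open
col 4: top cell = '.' → open
col 5: top cell = '.' → open

Answer: 0,1,2,3,4,5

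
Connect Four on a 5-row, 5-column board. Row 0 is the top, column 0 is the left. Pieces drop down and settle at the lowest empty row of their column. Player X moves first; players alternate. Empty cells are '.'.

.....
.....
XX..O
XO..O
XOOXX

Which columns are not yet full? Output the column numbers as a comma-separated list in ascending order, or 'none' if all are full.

col 0: top cell = '.' → open
col 1: top cell = '.' → open
col 2: top cell = '.' → open
col 3: top cell = '.' → open
col 4: top cell = '.' → open

Answer: 0,1,2,3,4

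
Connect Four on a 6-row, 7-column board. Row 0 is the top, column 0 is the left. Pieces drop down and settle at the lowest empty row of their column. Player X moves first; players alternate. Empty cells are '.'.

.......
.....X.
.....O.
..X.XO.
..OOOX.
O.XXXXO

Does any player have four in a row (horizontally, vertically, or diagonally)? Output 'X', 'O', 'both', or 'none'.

X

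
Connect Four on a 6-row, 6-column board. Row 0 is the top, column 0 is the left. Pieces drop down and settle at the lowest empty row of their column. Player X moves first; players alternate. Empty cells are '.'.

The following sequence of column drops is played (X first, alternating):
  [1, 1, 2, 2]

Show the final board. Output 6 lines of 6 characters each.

Answer: ......
......
......
......
.OO...
.XX...

Derivation:
Move 1: X drops in col 1, lands at row 5
Move 2: O drops in col 1, lands at row 4
Move 3: X drops in col 2, lands at row 5
Move 4: O drops in col 2, lands at row 4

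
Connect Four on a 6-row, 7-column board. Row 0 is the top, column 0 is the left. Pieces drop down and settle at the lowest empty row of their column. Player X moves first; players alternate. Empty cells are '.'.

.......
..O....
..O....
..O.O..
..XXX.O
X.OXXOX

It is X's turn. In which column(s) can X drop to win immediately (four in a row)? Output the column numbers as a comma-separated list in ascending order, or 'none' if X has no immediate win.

Answer: 5

Derivation:
col 0: drop X → no win
col 1: drop X → no win
col 2: drop X → no win
col 3: drop X → no win
col 4: drop X → no win
col 5: drop X → WIN!
col 6: drop X → no win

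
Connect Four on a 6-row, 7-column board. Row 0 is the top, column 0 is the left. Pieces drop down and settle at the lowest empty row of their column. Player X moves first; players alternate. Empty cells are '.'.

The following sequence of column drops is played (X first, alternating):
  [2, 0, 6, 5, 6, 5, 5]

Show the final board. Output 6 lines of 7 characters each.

Answer: .......
.......
.......
.....X.
.....OX
O.X..OX

Derivation:
Move 1: X drops in col 2, lands at row 5
Move 2: O drops in col 0, lands at row 5
Move 3: X drops in col 6, lands at row 5
Move 4: O drops in col 5, lands at row 5
Move 5: X drops in col 6, lands at row 4
Move 6: O drops in col 5, lands at row 4
Move 7: X drops in col 5, lands at row 3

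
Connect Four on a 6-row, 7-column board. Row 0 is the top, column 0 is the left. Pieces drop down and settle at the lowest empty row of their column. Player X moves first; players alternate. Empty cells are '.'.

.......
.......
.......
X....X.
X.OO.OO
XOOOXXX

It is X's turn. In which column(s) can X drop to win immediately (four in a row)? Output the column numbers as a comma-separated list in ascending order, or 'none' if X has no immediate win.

Answer: 0

Derivation:
col 0: drop X → WIN!
col 1: drop X → no win
col 2: drop X → no win
col 3: drop X → no win
col 4: drop X → no win
col 5: drop X → no win
col 6: drop X → no win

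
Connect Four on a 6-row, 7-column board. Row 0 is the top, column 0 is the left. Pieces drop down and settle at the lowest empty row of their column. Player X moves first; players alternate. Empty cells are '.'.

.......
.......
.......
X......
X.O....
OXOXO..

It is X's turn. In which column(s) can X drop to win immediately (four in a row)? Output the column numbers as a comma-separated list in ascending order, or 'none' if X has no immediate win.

Answer: none

Derivation:
col 0: drop X → no win
col 1: drop X → no win
col 2: drop X → no win
col 3: drop X → no win
col 4: drop X → no win
col 5: drop X → no win
col 6: drop X → no win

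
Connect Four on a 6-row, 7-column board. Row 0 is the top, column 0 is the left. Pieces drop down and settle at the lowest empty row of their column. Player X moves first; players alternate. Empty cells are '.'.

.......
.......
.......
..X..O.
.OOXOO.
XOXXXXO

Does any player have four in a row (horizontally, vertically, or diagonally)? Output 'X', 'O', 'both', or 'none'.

X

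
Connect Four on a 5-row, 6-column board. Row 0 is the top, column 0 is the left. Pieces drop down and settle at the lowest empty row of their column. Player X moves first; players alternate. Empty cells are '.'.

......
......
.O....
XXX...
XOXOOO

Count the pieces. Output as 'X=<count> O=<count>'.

X=5 O=5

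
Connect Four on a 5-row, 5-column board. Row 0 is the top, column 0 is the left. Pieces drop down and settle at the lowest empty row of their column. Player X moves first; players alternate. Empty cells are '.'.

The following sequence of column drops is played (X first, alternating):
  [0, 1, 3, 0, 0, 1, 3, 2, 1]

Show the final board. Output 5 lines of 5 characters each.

Move 1: X drops in col 0, lands at row 4
Move 2: O drops in col 1, lands at row 4
Move 3: X drops in col 3, lands at row 4
Move 4: O drops in col 0, lands at row 3
Move 5: X drops in col 0, lands at row 2
Move 6: O drops in col 1, lands at row 3
Move 7: X drops in col 3, lands at row 3
Move 8: O drops in col 2, lands at row 4
Move 9: X drops in col 1, lands at row 2

Answer: .....
.....
XX...
OO.X.
XOOX.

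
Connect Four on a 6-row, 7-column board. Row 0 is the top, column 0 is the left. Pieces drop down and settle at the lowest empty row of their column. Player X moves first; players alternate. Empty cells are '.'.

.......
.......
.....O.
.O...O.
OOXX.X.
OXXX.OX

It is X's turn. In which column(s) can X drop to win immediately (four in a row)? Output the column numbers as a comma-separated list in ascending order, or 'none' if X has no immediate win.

Answer: 4

Derivation:
col 0: drop X → no win
col 1: drop X → no win
col 2: drop X → no win
col 3: drop X → no win
col 4: drop X → WIN!
col 5: drop X → no win
col 6: drop X → no win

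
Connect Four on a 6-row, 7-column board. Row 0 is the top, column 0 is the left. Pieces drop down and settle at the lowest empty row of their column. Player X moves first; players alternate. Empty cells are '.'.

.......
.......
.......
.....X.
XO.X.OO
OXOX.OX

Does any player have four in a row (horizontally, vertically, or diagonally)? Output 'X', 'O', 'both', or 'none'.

none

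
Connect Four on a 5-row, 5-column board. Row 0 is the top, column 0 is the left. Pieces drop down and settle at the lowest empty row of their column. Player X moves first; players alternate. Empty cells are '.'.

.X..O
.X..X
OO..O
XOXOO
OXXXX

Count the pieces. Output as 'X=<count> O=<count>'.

X=9 O=8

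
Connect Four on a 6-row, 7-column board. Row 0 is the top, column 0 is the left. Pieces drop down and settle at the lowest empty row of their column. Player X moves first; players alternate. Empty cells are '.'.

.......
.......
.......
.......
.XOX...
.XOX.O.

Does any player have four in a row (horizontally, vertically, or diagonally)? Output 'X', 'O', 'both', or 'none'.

none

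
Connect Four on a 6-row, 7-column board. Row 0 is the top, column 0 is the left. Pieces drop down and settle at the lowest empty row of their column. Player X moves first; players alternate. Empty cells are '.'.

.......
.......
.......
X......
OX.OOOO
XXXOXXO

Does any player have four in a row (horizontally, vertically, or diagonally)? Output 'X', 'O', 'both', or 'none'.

O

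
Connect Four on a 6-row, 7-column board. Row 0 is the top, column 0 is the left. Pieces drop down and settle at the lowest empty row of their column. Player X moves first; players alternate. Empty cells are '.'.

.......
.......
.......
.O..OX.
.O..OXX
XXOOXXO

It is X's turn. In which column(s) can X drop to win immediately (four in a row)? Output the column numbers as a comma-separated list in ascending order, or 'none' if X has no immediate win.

Answer: 5

Derivation:
col 0: drop X → no win
col 1: drop X → no win
col 2: drop X → no win
col 3: drop X → no win
col 4: drop X → no win
col 5: drop X → WIN!
col 6: drop X → no win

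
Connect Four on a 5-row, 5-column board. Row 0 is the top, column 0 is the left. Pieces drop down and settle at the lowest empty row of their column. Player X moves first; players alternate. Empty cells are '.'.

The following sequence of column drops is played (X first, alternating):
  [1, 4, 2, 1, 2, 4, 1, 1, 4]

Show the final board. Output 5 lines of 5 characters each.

Answer: .....
.O...
.X..X
.OX.O
.XX.O

Derivation:
Move 1: X drops in col 1, lands at row 4
Move 2: O drops in col 4, lands at row 4
Move 3: X drops in col 2, lands at row 4
Move 4: O drops in col 1, lands at row 3
Move 5: X drops in col 2, lands at row 3
Move 6: O drops in col 4, lands at row 3
Move 7: X drops in col 1, lands at row 2
Move 8: O drops in col 1, lands at row 1
Move 9: X drops in col 4, lands at row 2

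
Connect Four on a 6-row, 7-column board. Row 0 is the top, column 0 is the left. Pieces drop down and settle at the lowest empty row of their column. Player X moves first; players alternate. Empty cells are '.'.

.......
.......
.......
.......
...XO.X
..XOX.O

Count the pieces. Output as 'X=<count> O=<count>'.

X=4 O=3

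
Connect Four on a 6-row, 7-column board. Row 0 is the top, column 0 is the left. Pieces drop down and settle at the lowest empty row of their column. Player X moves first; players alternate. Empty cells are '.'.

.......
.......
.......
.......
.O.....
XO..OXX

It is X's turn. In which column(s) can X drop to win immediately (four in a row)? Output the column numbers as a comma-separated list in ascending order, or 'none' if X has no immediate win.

col 0: drop X → no win
col 1: drop X → no win
col 2: drop X → no win
col 3: drop X → no win
col 4: drop X → no win
col 5: drop X → no win
col 6: drop X → no win

Answer: none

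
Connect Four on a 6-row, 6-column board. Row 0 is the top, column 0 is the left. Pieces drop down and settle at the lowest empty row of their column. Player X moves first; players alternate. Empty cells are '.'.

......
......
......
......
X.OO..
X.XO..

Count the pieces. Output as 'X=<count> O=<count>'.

X=3 O=3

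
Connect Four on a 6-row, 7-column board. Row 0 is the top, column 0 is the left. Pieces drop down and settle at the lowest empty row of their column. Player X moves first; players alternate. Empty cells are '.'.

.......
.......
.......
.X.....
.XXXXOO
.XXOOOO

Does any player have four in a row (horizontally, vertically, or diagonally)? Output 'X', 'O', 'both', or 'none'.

both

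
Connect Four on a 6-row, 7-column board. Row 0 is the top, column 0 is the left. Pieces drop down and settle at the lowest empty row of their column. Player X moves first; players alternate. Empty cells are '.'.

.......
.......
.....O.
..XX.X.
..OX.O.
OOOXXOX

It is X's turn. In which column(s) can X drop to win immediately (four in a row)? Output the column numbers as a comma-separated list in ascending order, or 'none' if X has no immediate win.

col 0: drop X → no win
col 1: drop X → no win
col 2: drop X → no win
col 3: drop X → WIN!
col 4: drop X → no win
col 5: drop X → no win
col 6: drop X → no win

Answer: 3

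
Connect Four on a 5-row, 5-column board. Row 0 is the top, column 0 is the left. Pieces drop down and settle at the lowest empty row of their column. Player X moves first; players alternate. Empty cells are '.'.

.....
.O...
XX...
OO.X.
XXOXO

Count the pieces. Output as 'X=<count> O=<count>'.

X=6 O=5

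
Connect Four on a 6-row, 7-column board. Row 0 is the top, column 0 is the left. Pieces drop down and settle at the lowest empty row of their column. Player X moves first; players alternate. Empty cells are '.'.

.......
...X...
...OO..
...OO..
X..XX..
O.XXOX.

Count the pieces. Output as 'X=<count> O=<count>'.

X=7 O=6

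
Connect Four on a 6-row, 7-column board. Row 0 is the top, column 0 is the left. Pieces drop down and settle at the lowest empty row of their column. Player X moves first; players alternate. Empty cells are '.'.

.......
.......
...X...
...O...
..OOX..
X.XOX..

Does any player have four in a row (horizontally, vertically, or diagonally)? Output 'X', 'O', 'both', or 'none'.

none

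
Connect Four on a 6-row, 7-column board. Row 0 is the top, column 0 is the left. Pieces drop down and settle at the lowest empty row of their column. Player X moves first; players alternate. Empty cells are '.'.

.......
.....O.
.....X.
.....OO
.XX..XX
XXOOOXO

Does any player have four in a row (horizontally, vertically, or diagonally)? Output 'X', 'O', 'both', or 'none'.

none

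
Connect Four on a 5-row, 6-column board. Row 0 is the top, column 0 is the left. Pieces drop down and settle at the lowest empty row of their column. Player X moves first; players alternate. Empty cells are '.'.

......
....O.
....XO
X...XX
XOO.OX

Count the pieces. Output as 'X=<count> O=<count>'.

X=6 O=5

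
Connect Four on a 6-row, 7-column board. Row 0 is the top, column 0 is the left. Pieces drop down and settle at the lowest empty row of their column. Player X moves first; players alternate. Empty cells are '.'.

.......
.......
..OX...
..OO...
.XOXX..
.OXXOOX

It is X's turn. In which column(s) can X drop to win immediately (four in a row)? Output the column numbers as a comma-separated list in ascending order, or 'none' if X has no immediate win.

Answer: none

Derivation:
col 0: drop X → no win
col 1: drop X → no win
col 2: drop X → no win
col 3: drop X → no win
col 4: drop X → no win
col 5: drop X → no win
col 6: drop X → no win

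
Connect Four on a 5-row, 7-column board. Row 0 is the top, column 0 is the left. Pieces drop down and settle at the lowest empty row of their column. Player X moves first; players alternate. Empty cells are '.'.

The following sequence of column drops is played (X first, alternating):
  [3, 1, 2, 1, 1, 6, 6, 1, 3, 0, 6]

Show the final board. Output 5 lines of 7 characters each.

Answer: .......
.O.....
.X....X
.O.X..X
OOXX..O

Derivation:
Move 1: X drops in col 3, lands at row 4
Move 2: O drops in col 1, lands at row 4
Move 3: X drops in col 2, lands at row 4
Move 4: O drops in col 1, lands at row 3
Move 5: X drops in col 1, lands at row 2
Move 6: O drops in col 6, lands at row 4
Move 7: X drops in col 6, lands at row 3
Move 8: O drops in col 1, lands at row 1
Move 9: X drops in col 3, lands at row 3
Move 10: O drops in col 0, lands at row 4
Move 11: X drops in col 6, lands at row 2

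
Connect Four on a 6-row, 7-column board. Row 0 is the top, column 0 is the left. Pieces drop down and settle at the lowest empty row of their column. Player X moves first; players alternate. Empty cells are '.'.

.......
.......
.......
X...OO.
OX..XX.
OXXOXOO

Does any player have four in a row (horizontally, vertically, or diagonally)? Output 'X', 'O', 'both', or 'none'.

none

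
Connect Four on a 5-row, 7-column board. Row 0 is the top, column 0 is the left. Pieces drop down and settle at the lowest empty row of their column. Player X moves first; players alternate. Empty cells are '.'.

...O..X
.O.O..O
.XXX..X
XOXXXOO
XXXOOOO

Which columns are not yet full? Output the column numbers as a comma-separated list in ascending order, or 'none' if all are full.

col 0: top cell = '.' → open
col 1: top cell = '.' → open
col 2: top cell = '.' → open
col 3: top cell = 'O' → FULL
col 4: top cell = '.' → open
col 5: top cell = '.' → open
col 6: top cell = 'X' → FULL

Answer: 0,1,2,4,5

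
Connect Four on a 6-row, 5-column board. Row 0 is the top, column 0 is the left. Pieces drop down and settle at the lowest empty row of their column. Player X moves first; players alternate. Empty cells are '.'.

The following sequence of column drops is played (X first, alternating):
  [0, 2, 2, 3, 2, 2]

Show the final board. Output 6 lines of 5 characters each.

Move 1: X drops in col 0, lands at row 5
Move 2: O drops in col 2, lands at row 5
Move 3: X drops in col 2, lands at row 4
Move 4: O drops in col 3, lands at row 5
Move 5: X drops in col 2, lands at row 3
Move 6: O drops in col 2, lands at row 2

Answer: .....
.....
..O..
..X..
..X..
X.OO.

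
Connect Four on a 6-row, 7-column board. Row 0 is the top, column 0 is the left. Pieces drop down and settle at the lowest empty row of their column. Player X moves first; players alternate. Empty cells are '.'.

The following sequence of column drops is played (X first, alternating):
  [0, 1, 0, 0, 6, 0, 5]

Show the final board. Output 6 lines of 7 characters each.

Move 1: X drops in col 0, lands at row 5
Move 2: O drops in col 1, lands at row 5
Move 3: X drops in col 0, lands at row 4
Move 4: O drops in col 0, lands at row 3
Move 5: X drops in col 6, lands at row 5
Move 6: O drops in col 0, lands at row 2
Move 7: X drops in col 5, lands at row 5

Answer: .......
.......
O......
O......
X......
XO...XX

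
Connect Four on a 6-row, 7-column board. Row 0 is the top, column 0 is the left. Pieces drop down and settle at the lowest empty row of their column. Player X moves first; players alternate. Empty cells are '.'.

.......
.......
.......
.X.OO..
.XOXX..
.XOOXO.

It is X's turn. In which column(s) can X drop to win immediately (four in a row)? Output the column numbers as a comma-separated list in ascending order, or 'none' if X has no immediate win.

col 0: drop X → no win
col 1: drop X → WIN!
col 2: drop X → no win
col 3: drop X → no win
col 4: drop X → no win
col 5: drop X → no win
col 6: drop X → no win

Answer: 1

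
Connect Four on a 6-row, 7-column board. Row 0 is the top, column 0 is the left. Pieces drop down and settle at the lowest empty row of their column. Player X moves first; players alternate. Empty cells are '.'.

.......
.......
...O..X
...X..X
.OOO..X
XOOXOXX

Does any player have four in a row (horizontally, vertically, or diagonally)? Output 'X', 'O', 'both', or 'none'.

X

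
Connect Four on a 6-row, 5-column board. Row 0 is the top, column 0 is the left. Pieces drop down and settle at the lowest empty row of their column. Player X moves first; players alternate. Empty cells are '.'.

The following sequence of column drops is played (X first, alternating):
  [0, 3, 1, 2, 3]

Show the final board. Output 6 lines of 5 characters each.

Move 1: X drops in col 0, lands at row 5
Move 2: O drops in col 3, lands at row 5
Move 3: X drops in col 1, lands at row 5
Move 4: O drops in col 2, lands at row 5
Move 5: X drops in col 3, lands at row 4

Answer: .....
.....
.....
.....
...X.
XXOO.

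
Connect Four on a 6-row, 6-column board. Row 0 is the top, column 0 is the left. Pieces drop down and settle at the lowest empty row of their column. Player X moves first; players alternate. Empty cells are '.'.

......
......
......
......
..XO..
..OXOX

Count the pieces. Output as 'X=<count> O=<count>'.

X=3 O=3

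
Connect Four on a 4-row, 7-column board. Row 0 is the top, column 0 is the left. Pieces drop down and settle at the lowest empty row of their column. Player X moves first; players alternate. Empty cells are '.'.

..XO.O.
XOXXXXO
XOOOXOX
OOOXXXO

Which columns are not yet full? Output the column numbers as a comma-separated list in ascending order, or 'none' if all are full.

Answer: 0,1,4,6

Derivation:
col 0: top cell = '.' → open
col 1: top cell = '.' → open
col 2: top cell = 'X' → FULL
col 3: top cell = 'O' → FULL
col 4: top cell = '.' → open
col 5: top cell = 'O' → FULL
col 6: top cell = '.' → open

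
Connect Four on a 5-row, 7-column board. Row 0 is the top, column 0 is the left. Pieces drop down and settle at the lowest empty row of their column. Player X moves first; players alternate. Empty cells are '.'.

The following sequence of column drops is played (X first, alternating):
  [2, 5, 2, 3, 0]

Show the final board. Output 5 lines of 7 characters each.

Answer: .......
.......
.......
..X....
X.XO.O.

Derivation:
Move 1: X drops in col 2, lands at row 4
Move 2: O drops in col 5, lands at row 4
Move 3: X drops in col 2, lands at row 3
Move 4: O drops in col 3, lands at row 4
Move 5: X drops in col 0, lands at row 4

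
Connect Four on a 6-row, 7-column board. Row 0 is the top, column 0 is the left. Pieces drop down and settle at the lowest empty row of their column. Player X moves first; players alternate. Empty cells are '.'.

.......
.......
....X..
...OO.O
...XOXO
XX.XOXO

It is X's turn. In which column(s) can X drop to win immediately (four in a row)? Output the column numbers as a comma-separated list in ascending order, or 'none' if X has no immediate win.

col 0: drop X → no win
col 1: drop X → no win
col 2: drop X → WIN!
col 3: drop X → no win
col 4: drop X → no win
col 5: drop X → no win
col 6: drop X → no win

Answer: 2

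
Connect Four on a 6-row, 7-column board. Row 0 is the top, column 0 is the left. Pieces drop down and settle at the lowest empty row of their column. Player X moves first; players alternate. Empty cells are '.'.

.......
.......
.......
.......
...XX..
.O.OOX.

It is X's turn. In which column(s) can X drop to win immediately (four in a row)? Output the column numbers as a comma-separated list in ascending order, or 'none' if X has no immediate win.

col 0: drop X → no win
col 1: drop X → no win
col 2: drop X → no win
col 3: drop X → no win
col 4: drop X → no win
col 5: drop X → no win
col 6: drop X → no win

Answer: none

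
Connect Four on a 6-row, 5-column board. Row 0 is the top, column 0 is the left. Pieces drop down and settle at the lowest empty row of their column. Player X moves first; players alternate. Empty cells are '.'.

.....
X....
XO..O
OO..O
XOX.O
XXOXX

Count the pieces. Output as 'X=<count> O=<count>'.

X=8 O=8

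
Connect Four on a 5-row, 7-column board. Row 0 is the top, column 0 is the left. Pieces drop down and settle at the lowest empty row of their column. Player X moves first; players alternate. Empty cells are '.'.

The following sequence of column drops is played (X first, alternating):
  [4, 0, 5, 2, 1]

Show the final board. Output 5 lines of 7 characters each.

Answer: .......
.......
.......
.......
OXO.XX.

Derivation:
Move 1: X drops in col 4, lands at row 4
Move 2: O drops in col 0, lands at row 4
Move 3: X drops in col 5, lands at row 4
Move 4: O drops in col 2, lands at row 4
Move 5: X drops in col 1, lands at row 4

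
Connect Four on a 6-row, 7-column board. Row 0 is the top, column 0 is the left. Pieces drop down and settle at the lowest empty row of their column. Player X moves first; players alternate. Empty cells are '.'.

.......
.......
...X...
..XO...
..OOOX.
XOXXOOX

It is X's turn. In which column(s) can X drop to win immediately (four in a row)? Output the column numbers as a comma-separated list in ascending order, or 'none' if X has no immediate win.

col 0: drop X → no win
col 1: drop X → WIN!
col 2: drop X → no win
col 3: drop X → no win
col 4: drop X → WIN!
col 5: drop X → no win
col 6: drop X → no win

Answer: 1,4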